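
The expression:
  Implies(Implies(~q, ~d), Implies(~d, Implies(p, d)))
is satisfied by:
  {d: True, p: False}
  {p: False, d: False}
  {p: True, d: True}


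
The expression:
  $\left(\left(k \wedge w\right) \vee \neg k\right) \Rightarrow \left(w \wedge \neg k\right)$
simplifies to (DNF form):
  $\left(k \wedge \neg w\right) \vee \left(w \wedge \neg k\right)$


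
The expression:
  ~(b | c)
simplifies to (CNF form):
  ~b & ~c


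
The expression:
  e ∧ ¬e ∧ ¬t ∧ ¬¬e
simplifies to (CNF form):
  False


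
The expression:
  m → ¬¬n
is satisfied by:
  {n: True, m: False}
  {m: False, n: False}
  {m: True, n: True}


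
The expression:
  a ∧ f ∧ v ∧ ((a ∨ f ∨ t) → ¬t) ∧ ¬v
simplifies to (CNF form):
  False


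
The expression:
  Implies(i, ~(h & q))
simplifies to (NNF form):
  ~h | ~i | ~q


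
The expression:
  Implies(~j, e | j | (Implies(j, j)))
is always true.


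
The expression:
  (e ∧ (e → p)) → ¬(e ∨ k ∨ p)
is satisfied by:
  {p: False, e: False}
  {e: True, p: False}
  {p: True, e: False}


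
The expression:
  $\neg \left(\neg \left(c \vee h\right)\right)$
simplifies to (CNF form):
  $c \vee h$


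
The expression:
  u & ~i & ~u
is never true.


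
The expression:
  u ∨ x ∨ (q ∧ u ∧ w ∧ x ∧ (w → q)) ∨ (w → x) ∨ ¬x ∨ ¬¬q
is always true.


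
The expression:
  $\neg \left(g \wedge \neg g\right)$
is always true.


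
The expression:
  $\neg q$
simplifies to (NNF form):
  $\neg q$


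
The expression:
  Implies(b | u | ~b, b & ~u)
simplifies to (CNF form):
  b & ~u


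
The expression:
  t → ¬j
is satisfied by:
  {t: False, j: False}
  {j: True, t: False}
  {t: True, j: False}


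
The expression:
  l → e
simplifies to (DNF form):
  e ∨ ¬l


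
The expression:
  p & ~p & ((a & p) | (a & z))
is never true.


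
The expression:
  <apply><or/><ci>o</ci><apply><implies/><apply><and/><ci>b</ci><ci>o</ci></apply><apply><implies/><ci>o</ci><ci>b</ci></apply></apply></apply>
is always true.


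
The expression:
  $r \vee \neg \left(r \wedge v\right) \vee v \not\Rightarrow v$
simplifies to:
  $\text{True}$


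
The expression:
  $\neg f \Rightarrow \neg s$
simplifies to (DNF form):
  $f \vee \neg s$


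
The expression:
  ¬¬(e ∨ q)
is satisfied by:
  {q: True, e: True}
  {q: True, e: False}
  {e: True, q: False}


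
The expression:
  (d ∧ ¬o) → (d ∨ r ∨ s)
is always true.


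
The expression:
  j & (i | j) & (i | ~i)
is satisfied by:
  {j: True}


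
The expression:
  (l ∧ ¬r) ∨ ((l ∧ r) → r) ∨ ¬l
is always true.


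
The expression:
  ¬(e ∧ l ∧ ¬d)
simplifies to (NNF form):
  d ∨ ¬e ∨ ¬l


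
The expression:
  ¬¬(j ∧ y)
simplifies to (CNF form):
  j ∧ y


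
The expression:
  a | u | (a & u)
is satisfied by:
  {a: True, u: True}
  {a: True, u: False}
  {u: True, a: False}


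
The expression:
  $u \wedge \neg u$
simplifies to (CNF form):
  $\text{False}$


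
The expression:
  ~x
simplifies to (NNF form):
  ~x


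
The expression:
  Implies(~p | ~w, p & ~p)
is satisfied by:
  {p: True, w: True}


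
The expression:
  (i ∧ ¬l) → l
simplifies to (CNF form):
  l ∨ ¬i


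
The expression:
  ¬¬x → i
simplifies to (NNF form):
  i ∨ ¬x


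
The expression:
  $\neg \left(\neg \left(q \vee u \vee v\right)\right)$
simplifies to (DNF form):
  $q \vee u \vee v$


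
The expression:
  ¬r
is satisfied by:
  {r: False}


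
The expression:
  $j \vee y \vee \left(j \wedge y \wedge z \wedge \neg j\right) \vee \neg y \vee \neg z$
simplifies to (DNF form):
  $\text{True}$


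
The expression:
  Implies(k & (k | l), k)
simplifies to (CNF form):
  True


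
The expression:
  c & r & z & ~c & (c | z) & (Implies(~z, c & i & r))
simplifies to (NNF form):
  False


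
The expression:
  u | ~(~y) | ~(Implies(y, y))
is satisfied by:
  {y: True, u: True}
  {y: True, u: False}
  {u: True, y: False}


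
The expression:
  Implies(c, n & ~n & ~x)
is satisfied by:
  {c: False}


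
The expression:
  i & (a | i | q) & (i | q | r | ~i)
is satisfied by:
  {i: True}


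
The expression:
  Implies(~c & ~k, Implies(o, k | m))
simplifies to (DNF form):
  c | k | m | ~o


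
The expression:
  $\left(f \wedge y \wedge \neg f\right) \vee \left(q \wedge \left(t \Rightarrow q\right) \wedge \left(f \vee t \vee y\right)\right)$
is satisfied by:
  {q: True, y: True, t: True, f: True}
  {q: True, y: True, t: True, f: False}
  {q: True, y: True, f: True, t: False}
  {q: True, y: True, f: False, t: False}
  {q: True, t: True, f: True, y: False}
  {q: True, t: True, f: False, y: False}
  {q: True, t: False, f: True, y: False}


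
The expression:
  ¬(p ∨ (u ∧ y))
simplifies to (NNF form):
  ¬p ∧ (¬u ∨ ¬y)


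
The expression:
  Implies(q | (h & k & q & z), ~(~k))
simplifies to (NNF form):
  k | ~q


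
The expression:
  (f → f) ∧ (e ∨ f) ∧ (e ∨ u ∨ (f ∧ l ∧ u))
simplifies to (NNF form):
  e ∨ (f ∧ u)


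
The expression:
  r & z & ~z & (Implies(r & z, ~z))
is never true.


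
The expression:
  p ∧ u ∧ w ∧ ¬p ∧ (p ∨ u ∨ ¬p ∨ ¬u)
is never true.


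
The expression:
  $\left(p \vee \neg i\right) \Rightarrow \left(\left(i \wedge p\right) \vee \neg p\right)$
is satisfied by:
  {i: True, p: False}
  {p: False, i: False}
  {p: True, i: True}


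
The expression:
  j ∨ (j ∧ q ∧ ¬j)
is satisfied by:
  {j: True}


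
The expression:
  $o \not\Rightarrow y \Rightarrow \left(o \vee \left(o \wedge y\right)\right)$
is always true.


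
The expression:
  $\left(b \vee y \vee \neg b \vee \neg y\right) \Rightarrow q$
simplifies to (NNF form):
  $q$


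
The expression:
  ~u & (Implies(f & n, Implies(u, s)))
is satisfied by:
  {u: False}


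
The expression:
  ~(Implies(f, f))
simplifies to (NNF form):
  False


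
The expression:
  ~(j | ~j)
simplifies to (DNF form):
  False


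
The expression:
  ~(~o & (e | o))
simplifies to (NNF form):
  o | ~e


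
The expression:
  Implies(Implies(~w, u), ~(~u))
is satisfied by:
  {u: True, w: False}
  {w: False, u: False}
  {w: True, u: True}


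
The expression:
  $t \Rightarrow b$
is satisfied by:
  {b: True, t: False}
  {t: False, b: False}
  {t: True, b: True}


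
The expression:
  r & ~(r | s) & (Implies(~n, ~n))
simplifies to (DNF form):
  False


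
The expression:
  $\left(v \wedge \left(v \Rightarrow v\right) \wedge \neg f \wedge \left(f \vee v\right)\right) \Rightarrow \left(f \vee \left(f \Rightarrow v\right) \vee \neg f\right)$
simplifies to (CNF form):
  $\text{True}$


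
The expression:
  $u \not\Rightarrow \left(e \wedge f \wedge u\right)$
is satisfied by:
  {u: True, e: False, f: False}
  {f: True, u: True, e: False}
  {e: True, u: True, f: False}


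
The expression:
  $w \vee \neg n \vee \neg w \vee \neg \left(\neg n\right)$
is always true.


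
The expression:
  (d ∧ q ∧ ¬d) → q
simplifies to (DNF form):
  True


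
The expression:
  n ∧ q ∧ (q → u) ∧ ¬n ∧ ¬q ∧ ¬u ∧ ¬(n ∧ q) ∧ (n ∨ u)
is never true.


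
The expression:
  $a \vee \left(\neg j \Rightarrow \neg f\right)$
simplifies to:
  $a \vee j \vee \neg f$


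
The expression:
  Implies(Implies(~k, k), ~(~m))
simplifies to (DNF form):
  m | ~k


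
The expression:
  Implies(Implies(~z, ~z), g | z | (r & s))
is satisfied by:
  {z: True, g: True, s: True, r: True}
  {z: True, g: True, s: True, r: False}
  {z: True, g: True, r: True, s: False}
  {z: True, g: True, r: False, s: False}
  {z: True, s: True, r: True, g: False}
  {z: True, s: True, r: False, g: False}
  {z: True, s: False, r: True, g: False}
  {z: True, s: False, r: False, g: False}
  {g: True, s: True, r: True, z: False}
  {g: True, s: True, r: False, z: False}
  {g: True, r: True, s: False, z: False}
  {g: True, r: False, s: False, z: False}
  {s: True, r: True, g: False, z: False}


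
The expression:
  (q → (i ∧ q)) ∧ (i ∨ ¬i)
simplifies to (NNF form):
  i ∨ ¬q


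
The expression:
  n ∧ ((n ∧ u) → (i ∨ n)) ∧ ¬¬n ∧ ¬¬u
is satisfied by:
  {u: True, n: True}


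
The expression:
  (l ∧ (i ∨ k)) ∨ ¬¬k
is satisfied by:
  {i: True, k: True, l: True}
  {i: True, k: True, l: False}
  {k: True, l: True, i: False}
  {k: True, l: False, i: False}
  {i: True, l: True, k: False}


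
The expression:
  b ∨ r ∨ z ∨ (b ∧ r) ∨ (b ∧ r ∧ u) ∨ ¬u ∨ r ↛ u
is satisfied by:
  {r: True, b: True, z: True, u: False}
  {r: True, b: True, u: False, z: False}
  {r: True, z: True, u: False, b: False}
  {r: True, u: False, z: False, b: False}
  {b: True, z: True, u: False, r: False}
  {b: True, u: False, z: False, r: False}
  {z: True, b: False, u: False, r: False}
  {b: False, u: False, z: False, r: False}
  {b: True, r: True, u: True, z: True}
  {b: True, r: True, u: True, z: False}
  {r: True, u: True, z: True, b: False}
  {r: True, u: True, b: False, z: False}
  {z: True, u: True, b: True, r: False}
  {u: True, b: True, r: False, z: False}
  {u: True, z: True, r: False, b: False}


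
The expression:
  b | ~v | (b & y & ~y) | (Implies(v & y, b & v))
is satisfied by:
  {b: True, v: False, y: False}
  {v: False, y: False, b: False}
  {b: True, y: True, v: False}
  {y: True, v: False, b: False}
  {b: True, v: True, y: False}
  {v: True, b: False, y: False}
  {b: True, y: True, v: True}


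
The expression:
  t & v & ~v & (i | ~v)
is never true.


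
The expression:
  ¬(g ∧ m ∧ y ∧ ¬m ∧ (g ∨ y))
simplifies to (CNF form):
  True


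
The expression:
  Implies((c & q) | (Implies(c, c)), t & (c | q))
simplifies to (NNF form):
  t & (c | q)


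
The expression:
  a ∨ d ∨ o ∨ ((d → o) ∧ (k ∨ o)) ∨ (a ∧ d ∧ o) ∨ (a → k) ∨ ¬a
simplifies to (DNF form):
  True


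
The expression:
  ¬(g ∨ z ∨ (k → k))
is never true.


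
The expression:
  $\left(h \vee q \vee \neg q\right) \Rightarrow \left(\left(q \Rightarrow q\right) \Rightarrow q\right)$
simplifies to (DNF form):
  $q$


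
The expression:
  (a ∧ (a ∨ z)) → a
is always true.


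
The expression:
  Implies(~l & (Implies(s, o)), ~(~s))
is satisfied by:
  {l: True, s: True}
  {l: True, s: False}
  {s: True, l: False}


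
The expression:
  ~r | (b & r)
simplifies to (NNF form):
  b | ~r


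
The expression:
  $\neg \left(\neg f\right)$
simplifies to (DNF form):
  $f$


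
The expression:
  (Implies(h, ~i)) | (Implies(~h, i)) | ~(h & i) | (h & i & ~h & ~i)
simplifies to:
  True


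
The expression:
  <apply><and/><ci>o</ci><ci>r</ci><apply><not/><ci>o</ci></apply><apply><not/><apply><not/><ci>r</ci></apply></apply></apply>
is never true.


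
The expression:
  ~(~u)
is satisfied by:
  {u: True}


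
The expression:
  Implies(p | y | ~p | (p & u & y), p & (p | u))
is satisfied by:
  {p: True}


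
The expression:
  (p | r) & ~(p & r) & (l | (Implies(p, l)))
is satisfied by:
  {r: True, l: True, p: False}
  {r: True, l: False, p: False}
  {p: True, l: True, r: False}


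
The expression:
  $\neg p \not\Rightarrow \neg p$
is never true.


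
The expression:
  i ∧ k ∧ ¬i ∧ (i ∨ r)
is never true.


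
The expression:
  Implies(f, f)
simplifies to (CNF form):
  True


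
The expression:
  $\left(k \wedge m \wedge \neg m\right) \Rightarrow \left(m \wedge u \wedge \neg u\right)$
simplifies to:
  $\text{True}$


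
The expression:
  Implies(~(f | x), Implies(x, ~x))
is always true.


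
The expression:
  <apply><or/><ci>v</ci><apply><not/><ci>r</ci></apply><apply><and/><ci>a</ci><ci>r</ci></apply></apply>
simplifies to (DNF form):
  <apply><or/><ci>a</ci><ci>v</ci><apply><not/><ci>r</ci></apply></apply>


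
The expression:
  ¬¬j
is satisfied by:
  {j: True}


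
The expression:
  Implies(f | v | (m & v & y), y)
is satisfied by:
  {y: True, v: False, f: False}
  {f: True, y: True, v: False}
  {y: True, v: True, f: False}
  {f: True, y: True, v: True}
  {f: False, v: False, y: False}


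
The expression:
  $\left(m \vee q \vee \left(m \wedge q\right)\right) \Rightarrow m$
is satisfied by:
  {m: True, q: False}
  {q: False, m: False}
  {q: True, m: True}


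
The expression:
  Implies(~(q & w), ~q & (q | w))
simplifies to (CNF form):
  w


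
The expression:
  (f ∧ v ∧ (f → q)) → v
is always true.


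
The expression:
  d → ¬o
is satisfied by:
  {o: False, d: False}
  {d: True, o: False}
  {o: True, d: False}


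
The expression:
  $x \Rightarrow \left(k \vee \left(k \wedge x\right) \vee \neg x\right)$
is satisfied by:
  {k: True, x: False}
  {x: False, k: False}
  {x: True, k: True}


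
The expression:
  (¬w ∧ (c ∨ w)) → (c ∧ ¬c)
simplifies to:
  w ∨ ¬c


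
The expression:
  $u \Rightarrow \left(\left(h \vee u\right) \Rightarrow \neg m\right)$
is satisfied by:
  {u: False, m: False}
  {m: True, u: False}
  {u: True, m: False}


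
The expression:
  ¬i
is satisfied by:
  {i: False}


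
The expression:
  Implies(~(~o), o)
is always true.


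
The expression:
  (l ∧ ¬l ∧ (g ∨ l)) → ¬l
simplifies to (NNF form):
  True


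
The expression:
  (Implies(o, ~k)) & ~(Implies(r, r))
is never true.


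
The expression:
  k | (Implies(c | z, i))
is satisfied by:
  {i: True, k: True, z: False, c: False}
  {i: True, k: True, c: True, z: False}
  {i: True, k: True, z: True, c: False}
  {i: True, k: True, c: True, z: True}
  {i: True, z: False, c: False, k: False}
  {i: True, c: True, z: False, k: False}
  {i: True, z: True, c: False, k: False}
  {i: True, c: True, z: True, k: False}
  {k: True, z: False, c: False, i: False}
  {c: True, k: True, z: False, i: False}
  {k: True, z: True, c: False, i: False}
  {c: True, k: True, z: True, i: False}
  {k: False, z: False, c: False, i: False}


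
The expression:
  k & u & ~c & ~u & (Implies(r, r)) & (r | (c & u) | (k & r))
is never true.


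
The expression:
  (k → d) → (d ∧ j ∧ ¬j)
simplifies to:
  k ∧ ¬d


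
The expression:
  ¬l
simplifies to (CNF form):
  ¬l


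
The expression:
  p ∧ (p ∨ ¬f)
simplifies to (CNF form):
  p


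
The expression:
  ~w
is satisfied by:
  {w: False}


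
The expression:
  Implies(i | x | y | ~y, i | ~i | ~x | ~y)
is always true.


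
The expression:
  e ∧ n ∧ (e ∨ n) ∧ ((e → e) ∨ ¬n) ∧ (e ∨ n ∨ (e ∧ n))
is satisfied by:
  {e: True, n: True}


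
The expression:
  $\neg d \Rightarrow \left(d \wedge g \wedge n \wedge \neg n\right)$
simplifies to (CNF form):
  $d$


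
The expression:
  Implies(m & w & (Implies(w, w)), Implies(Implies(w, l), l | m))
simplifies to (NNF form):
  True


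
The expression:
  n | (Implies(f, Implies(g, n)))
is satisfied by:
  {n: True, g: False, f: False}
  {g: False, f: False, n: False}
  {f: True, n: True, g: False}
  {f: True, g: False, n: False}
  {n: True, g: True, f: False}
  {g: True, n: False, f: False}
  {f: True, g: True, n: True}


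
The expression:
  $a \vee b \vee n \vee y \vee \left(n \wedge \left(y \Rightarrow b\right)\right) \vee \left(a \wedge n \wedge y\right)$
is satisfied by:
  {a: True, n: True, y: True, b: True}
  {a: True, n: True, y: True, b: False}
  {a: True, n: True, b: True, y: False}
  {a: True, n: True, b: False, y: False}
  {a: True, y: True, b: True, n: False}
  {a: True, y: True, b: False, n: False}
  {a: True, y: False, b: True, n: False}
  {a: True, y: False, b: False, n: False}
  {n: True, y: True, b: True, a: False}
  {n: True, y: True, b: False, a: False}
  {n: True, b: True, y: False, a: False}
  {n: True, b: False, y: False, a: False}
  {y: True, b: True, n: False, a: False}
  {y: True, n: False, b: False, a: False}
  {b: True, n: False, y: False, a: False}


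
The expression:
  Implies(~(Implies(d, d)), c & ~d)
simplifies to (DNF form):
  True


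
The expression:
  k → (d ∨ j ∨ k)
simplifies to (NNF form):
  True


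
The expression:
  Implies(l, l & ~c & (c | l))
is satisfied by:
  {l: False, c: False}
  {c: True, l: False}
  {l: True, c: False}


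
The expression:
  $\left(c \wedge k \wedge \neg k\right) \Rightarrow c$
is always true.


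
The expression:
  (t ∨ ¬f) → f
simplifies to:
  f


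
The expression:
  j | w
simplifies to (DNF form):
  j | w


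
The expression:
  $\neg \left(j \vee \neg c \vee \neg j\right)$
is never true.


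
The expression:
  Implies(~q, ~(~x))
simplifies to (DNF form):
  q | x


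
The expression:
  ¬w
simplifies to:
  ¬w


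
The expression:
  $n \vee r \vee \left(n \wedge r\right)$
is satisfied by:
  {r: True, n: True}
  {r: True, n: False}
  {n: True, r: False}


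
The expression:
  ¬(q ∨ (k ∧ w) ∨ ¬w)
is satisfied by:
  {w: True, q: False, k: False}


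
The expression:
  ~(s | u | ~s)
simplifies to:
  False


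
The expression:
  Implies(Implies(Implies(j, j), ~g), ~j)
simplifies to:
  g | ~j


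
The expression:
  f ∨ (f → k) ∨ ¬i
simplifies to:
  True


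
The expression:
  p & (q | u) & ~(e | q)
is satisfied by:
  {p: True, u: True, q: False, e: False}


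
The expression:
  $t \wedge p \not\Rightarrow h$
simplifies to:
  $p \wedge t \wedge \neg h$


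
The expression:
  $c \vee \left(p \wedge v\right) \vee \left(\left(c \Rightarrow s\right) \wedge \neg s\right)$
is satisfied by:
  {c: True, v: True, p: True, s: False}
  {c: True, v: True, p: False, s: False}
  {c: True, p: True, s: False, v: False}
  {c: True, p: False, s: False, v: False}
  {v: True, p: True, s: False, c: False}
  {v: True, p: False, s: False, c: False}
  {p: True, v: False, s: False, c: False}
  {p: False, v: False, s: False, c: False}
  {c: True, v: True, s: True, p: True}
  {c: True, v: True, s: True, p: False}
  {c: True, s: True, p: True, v: False}
  {c: True, s: True, p: False, v: False}
  {v: True, s: True, p: True, c: False}


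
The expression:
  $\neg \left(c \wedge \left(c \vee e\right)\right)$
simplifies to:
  $\neg c$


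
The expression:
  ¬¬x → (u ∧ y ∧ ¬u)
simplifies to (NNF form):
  ¬x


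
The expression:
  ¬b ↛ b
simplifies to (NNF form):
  ¬b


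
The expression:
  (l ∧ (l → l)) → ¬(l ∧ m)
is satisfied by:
  {l: False, m: False}
  {m: True, l: False}
  {l: True, m: False}


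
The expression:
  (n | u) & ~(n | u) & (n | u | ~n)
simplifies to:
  False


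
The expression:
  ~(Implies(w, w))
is never true.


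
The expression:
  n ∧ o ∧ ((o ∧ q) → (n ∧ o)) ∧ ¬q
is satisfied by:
  {n: True, o: True, q: False}


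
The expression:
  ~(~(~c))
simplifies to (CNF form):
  ~c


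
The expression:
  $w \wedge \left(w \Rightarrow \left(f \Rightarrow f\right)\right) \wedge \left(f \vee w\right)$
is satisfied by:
  {w: True}


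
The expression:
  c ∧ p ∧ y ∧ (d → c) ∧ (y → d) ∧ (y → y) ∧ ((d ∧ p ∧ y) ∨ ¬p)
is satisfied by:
  {c: True, p: True, d: True, y: True}


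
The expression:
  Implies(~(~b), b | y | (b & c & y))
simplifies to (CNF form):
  True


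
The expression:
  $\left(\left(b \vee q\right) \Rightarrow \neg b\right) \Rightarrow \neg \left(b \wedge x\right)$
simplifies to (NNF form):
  $\text{True}$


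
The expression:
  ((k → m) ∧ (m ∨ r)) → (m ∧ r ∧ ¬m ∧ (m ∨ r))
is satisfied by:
  {k: True, m: False, r: False}
  {k: False, m: False, r: False}
  {r: True, k: True, m: False}


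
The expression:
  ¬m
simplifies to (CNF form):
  ¬m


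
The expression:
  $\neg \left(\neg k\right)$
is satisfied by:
  {k: True}


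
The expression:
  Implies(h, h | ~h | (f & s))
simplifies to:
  True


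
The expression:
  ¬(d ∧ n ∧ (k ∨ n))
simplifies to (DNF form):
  ¬d ∨ ¬n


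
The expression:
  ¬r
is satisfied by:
  {r: False}


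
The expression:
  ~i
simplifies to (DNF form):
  ~i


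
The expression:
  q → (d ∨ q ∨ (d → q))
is always true.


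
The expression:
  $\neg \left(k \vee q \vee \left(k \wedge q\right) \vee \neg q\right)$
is never true.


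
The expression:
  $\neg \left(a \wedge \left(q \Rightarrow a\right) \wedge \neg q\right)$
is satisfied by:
  {q: True, a: False}
  {a: False, q: False}
  {a: True, q: True}


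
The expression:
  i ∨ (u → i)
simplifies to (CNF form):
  i ∨ ¬u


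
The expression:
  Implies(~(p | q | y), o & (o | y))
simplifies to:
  o | p | q | y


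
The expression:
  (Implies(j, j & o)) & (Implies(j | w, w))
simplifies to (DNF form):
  ~j | (o & w)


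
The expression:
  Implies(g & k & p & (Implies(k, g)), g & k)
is always true.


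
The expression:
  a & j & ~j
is never true.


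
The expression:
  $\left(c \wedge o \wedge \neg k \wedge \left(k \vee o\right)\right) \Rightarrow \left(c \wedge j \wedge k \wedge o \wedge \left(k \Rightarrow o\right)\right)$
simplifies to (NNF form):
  $k \vee \neg c \vee \neg o$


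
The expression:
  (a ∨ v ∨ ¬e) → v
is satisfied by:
  {v: True, e: True, a: False}
  {v: True, a: False, e: False}
  {v: True, e: True, a: True}
  {v: True, a: True, e: False}
  {e: True, a: False, v: False}


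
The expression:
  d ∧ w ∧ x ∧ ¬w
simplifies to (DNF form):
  False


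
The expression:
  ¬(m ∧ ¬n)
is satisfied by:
  {n: True, m: False}
  {m: False, n: False}
  {m: True, n: True}


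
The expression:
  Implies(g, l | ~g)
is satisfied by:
  {l: True, g: False}
  {g: False, l: False}
  {g: True, l: True}


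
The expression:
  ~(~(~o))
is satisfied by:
  {o: False}


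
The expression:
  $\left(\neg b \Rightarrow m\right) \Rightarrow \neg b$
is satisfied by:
  {b: False}


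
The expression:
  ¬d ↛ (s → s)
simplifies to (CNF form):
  False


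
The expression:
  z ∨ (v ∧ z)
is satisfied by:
  {z: True}


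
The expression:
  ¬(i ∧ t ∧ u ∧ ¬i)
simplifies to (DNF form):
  True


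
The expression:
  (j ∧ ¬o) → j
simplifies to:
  True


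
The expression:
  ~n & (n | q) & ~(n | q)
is never true.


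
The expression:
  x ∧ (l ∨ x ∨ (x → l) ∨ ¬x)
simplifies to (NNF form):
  x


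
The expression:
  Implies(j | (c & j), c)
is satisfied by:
  {c: True, j: False}
  {j: False, c: False}
  {j: True, c: True}


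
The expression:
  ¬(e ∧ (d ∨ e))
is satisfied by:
  {e: False}


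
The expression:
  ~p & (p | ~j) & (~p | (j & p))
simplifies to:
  ~j & ~p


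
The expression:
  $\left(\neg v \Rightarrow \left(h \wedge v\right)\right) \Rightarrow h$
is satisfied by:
  {h: True, v: False}
  {v: False, h: False}
  {v: True, h: True}


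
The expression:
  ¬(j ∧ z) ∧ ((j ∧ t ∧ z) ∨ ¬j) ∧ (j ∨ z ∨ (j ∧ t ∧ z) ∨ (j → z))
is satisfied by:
  {j: False}


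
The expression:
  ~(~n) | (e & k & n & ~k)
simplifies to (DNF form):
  n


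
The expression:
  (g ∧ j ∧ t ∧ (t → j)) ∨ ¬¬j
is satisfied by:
  {j: True}


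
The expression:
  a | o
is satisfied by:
  {a: True, o: True}
  {a: True, o: False}
  {o: True, a: False}


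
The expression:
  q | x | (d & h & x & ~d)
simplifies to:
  q | x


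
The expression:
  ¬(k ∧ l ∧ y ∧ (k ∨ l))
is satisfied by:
  {l: False, k: False, y: False}
  {y: True, l: False, k: False}
  {k: True, l: False, y: False}
  {y: True, k: True, l: False}
  {l: True, y: False, k: False}
  {y: True, l: True, k: False}
  {k: True, l: True, y: False}


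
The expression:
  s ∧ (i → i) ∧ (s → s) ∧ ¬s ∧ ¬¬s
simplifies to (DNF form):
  False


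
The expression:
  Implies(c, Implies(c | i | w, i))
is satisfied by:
  {i: True, c: False}
  {c: False, i: False}
  {c: True, i: True}


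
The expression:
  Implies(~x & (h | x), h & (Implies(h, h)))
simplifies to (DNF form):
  True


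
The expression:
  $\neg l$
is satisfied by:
  {l: False}


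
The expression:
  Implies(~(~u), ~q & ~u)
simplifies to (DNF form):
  ~u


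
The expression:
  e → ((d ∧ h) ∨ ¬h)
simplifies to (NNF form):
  d ∨ ¬e ∨ ¬h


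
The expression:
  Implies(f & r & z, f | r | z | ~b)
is always true.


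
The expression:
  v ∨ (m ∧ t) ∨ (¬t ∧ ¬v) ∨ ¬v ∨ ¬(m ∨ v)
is always true.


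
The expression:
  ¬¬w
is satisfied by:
  {w: True}


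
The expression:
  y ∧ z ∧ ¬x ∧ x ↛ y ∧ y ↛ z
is never true.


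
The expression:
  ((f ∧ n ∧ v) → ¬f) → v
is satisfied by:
  {v: True}


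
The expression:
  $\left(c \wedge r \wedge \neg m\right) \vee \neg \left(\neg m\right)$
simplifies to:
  $m \vee \left(c \wedge r\right)$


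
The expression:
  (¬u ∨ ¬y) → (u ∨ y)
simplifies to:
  u ∨ y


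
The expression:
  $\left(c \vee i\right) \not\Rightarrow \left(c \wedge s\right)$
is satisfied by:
  {i: True, s: False, c: False}
  {c: True, s: False, i: True}
  {c: True, s: False, i: False}
  {i: True, s: True, c: False}


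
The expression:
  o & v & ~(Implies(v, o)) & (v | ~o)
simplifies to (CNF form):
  False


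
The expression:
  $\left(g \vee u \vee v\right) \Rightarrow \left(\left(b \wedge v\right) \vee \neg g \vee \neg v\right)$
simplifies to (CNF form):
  $b \vee \neg g \vee \neg v$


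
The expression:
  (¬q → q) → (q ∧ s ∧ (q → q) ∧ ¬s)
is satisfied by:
  {q: False}


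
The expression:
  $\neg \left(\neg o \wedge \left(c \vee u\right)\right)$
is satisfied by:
  {o: True, c: False, u: False}
  {o: True, u: True, c: False}
  {o: True, c: True, u: False}
  {o: True, u: True, c: True}
  {u: False, c: False, o: False}


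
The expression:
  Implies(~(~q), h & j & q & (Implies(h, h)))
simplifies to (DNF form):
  ~q | (h & j)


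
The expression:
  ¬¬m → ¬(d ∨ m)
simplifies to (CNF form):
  ¬m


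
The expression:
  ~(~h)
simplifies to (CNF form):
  h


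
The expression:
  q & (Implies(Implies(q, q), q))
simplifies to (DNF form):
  q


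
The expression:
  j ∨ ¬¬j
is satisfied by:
  {j: True}


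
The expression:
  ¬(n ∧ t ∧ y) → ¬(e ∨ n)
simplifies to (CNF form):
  (n ∨ ¬e) ∧ (t ∨ ¬n) ∧ (y ∨ ¬n)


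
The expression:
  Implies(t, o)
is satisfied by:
  {o: True, t: False}
  {t: False, o: False}
  {t: True, o: True}


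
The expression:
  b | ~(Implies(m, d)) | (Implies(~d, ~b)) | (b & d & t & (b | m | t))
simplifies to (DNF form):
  True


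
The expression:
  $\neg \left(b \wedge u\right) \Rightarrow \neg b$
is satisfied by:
  {u: True, b: False}
  {b: False, u: False}
  {b: True, u: True}


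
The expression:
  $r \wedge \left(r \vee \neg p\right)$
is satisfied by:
  {r: True}


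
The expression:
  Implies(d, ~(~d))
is always true.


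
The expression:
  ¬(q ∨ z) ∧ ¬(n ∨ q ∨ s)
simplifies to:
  ¬n ∧ ¬q ∧ ¬s ∧ ¬z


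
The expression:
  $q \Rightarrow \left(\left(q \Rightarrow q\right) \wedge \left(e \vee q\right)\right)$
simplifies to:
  $\text{True}$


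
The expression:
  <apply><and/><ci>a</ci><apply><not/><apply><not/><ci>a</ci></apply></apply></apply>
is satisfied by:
  {a: True}


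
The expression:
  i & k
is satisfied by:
  {i: True, k: True}


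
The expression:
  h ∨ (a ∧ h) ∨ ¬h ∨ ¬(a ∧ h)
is always true.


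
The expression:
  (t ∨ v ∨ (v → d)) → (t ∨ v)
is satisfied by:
  {t: True, v: True}
  {t: True, v: False}
  {v: True, t: False}


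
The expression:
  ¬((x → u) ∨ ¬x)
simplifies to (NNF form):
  x ∧ ¬u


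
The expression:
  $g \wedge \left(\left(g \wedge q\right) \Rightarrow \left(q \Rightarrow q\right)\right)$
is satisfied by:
  {g: True}


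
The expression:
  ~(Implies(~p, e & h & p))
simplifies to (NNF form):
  ~p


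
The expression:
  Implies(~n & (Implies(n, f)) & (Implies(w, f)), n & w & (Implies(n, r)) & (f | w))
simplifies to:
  n | (w & ~f)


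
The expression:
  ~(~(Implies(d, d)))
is always true.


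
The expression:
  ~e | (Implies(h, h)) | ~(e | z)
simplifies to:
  True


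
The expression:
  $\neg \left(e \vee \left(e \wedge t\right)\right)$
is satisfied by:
  {e: False}


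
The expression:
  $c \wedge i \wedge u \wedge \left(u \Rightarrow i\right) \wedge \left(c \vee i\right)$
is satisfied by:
  {c: True, i: True, u: True}


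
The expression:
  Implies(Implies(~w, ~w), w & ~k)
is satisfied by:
  {w: True, k: False}


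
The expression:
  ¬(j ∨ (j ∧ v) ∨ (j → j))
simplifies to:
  False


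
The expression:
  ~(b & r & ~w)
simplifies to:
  w | ~b | ~r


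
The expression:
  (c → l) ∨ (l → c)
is always true.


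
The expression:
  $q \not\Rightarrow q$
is never true.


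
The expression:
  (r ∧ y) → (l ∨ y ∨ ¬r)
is always true.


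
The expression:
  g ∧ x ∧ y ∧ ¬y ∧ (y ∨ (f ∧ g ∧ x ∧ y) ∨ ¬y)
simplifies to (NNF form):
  False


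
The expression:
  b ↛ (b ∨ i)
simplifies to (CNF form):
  False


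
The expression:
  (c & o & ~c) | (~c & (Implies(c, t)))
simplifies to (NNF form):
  ~c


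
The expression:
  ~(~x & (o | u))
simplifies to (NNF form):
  x | (~o & ~u)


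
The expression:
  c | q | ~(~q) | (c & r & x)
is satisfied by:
  {q: True, c: True}
  {q: True, c: False}
  {c: True, q: False}


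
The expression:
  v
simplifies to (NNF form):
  v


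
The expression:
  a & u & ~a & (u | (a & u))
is never true.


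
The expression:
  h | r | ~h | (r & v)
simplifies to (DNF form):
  True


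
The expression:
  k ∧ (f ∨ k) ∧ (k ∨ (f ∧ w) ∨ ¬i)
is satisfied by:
  {k: True}


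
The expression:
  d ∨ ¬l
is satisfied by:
  {d: True, l: False}
  {l: False, d: False}
  {l: True, d: True}


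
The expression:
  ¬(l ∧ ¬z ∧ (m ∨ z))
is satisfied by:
  {z: True, l: False, m: False}
  {l: False, m: False, z: False}
  {z: True, m: True, l: False}
  {m: True, l: False, z: False}
  {z: True, l: True, m: False}
  {l: True, z: False, m: False}
  {z: True, m: True, l: True}


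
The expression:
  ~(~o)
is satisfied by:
  {o: True}


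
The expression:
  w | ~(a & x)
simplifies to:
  w | ~a | ~x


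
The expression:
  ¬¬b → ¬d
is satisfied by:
  {d: False, b: False}
  {b: True, d: False}
  {d: True, b: False}


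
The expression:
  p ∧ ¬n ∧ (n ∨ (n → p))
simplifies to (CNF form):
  p ∧ ¬n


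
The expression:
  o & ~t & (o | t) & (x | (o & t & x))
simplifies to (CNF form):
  o & x & ~t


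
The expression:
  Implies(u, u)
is always true.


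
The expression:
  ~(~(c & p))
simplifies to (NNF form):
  c & p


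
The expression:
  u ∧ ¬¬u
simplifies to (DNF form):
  u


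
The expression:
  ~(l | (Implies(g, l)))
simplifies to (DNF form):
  g & ~l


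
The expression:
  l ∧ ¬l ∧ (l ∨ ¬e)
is never true.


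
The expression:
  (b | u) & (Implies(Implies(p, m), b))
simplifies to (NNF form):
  b | (p & u & ~m)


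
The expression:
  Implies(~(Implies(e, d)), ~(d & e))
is always true.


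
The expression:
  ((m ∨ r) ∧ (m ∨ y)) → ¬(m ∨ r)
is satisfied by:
  {y: False, m: False, r: False}
  {r: True, y: False, m: False}
  {y: True, r: False, m: False}


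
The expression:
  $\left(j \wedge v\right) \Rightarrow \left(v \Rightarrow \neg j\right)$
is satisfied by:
  {v: False, j: False}
  {j: True, v: False}
  {v: True, j: False}


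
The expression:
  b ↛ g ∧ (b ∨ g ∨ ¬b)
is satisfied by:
  {b: True, g: False}


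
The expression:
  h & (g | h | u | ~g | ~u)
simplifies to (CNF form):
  h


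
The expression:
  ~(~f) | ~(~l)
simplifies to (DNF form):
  f | l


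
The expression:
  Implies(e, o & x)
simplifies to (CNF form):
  (o | ~e) & (x | ~e)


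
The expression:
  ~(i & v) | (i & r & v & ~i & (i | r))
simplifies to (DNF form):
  ~i | ~v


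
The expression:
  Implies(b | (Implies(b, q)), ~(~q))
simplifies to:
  q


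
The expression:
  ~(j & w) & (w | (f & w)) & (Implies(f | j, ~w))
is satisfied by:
  {w: True, f: False, j: False}


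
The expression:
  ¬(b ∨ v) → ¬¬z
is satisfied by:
  {b: True, z: True, v: True}
  {b: True, z: True, v: False}
  {b: True, v: True, z: False}
  {b: True, v: False, z: False}
  {z: True, v: True, b: False}
  {z: True, v: False, b: False}
  {v: True, z: False, b: False}


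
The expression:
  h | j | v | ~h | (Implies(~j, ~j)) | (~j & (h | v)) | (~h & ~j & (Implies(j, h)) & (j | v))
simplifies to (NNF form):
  True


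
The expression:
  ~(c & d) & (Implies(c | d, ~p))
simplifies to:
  (~c & ~d) | (~c & ~p) | (~d & ~p)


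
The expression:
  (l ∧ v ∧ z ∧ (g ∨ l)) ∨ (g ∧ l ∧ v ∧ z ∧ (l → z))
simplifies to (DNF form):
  l ∧ v ∧ z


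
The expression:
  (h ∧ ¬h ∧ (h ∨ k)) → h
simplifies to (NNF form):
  True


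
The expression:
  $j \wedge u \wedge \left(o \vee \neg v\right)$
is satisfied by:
  {j: True, u: True, o: True, v: False}
  {j: True, u: True, v: False, o: False}
  {j: True, u: True, o: True, v: True}


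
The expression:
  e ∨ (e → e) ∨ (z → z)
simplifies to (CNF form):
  True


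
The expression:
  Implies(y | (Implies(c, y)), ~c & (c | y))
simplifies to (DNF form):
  (c & ~y) | (y & ~c)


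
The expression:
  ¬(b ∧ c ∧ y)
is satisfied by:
  {c: False, y: False, b: False}
  {b: True, c: False, y: False}
  {y: True, c: False, b: False}
  {b: True, y: True, c: False}
  {c: True, b: False, y: False}
  {b: True, c: True, y: False}
  {y: True, c: True, b: False}


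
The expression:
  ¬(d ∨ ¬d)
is never true.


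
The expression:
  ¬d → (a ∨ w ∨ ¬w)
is always true.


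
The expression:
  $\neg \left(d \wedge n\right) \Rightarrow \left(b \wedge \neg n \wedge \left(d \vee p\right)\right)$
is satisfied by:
  {d: True, p: True, b: True, n: False}
  {d: True, b: True, n: False, p: False}
  {d: True, p: True, n: True, b: True}
  {d: True, p: True, n: True, b: False}
  {d: True, n: True, b: True, p: False}
  {d: True, n: True, b: False, p: False}
  {p: True, b: True, n: False, d: False}


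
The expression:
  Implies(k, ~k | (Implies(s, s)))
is always true.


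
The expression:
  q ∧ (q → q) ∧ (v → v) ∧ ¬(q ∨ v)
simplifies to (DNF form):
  False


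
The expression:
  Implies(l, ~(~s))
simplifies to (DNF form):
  s | ~l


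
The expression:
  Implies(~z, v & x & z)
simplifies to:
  z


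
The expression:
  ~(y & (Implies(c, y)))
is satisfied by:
  {y: False}


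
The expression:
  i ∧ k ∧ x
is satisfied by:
  {i: True, x: True, k: True}


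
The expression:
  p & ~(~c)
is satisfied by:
  {c: True, p: True}


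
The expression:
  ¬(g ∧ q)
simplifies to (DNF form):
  ¬g ∨ ¬q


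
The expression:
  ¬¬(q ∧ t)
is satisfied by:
  {t: True, q: True}


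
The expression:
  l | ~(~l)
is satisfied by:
  {l: True}


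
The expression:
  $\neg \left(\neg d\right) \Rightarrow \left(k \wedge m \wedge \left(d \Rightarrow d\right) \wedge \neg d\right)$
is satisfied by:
  {d: False}


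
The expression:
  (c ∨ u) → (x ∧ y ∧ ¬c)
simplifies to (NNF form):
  ¬c ∧ (x ∨ ¬u) ∧ (y ∨ ¬u)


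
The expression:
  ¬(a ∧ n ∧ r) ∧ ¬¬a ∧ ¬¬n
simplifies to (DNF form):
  a ∧ n ∧ ¬r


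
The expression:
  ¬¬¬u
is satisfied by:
  {u: False}


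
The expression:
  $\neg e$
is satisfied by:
  {e: False}


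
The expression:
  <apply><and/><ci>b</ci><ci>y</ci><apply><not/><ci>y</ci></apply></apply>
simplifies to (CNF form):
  <false/>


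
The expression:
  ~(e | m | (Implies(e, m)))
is never true.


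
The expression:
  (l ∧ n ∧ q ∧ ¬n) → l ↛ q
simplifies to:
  True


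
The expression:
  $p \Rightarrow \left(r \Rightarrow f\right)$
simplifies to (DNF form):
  $f \vee \neg p \vee \neg r$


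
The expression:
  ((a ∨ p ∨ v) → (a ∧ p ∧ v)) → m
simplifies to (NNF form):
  m ∨ (a ∧ ¬p) ∨ (p ∧ ¬v) ∨ (v ∧ ¬a)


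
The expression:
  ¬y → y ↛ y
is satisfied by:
  {y: True}


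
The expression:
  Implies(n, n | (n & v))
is always true.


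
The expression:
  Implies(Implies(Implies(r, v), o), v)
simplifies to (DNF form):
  v | (~o & ~r)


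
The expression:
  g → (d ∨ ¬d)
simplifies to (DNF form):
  True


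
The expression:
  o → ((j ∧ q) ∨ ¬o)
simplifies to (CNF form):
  (j ∨ ¬o) ∧ (q ∨ ¬o)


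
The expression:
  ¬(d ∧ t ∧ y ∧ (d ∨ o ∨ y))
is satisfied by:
  {t: False, d: False, y: False}
  {y: True, t: False, d: False}
  {d: True, t: False, y: False}
  {y: True, d: True, t: False}
  {t: True, y: False, d: False}
  {y: True, t: True, d: False}
  {d: True, t: True, y: False}


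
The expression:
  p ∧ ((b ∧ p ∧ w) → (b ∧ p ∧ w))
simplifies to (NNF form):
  p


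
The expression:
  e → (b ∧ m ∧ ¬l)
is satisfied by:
  {m: True, b: True, l: False, e: False}
  {m: True, b: False, l: False, e: False}
  {b: True, m: False, l: False, e: False}
  {m: False, b: False, l: False, e: False}
  {m: True, l: True, b: True, e: False}
  {m: True, l: True, b: False, e: False}
  {l: True, b: True, m: False, e: False}
  {l: True, m: False, b: False, e: False}
  {m: True, e: True, l: False, b: True}


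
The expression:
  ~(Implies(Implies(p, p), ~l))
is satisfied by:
  {l: True}


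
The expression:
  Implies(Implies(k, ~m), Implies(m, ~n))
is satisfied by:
  {k: True, m: False, n: False}
  {m: False, n: False, k: False}
  {n: True, k: True, m: False}
  {n: True, m: False, k: False}
  {k: True, m: True, n: False}
  {m: True, k: False, n: False}
  {n: True, m: True, k: True}


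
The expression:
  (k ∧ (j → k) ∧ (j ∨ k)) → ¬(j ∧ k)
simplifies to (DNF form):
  ¬j ∨ ¬k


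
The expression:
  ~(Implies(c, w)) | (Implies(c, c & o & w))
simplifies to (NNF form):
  o | ~c | ~w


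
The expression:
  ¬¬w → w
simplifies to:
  True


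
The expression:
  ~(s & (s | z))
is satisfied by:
  {s: False}


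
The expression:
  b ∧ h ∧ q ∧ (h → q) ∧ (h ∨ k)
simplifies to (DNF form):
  b ∧ h ∧ q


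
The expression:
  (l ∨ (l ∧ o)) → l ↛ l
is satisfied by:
  {l: False}
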